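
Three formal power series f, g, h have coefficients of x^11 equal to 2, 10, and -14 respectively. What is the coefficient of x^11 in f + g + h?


Series addition is componentwise:
2 + 10 + -14
= -2

-2


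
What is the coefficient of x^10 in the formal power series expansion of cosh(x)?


The Maclaurin series is cosh(t) = sum_{m>=0} t^(2m) / (2m)!, so substituting t = x, only even powers of x are nonzero, with coefficient of x^(2m) equal to 1 / (2m)!.
For x^10 the coefficient is 1/10! = 1/3628800 = 1/3628800.

1/3628800


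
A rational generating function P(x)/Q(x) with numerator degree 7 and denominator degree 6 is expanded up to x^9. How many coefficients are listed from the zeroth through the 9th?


Expanding up to x^9 gives the coefficients for x^0, x^1, ..., x^9.
That is 9 + 1 = 10 coefficients in total.

10


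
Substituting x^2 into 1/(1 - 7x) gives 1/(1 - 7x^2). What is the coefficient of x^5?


Since 1/(1 - 7x^2) only has even powers of x,
the coefficient of x^5 (odd) is 0.

0


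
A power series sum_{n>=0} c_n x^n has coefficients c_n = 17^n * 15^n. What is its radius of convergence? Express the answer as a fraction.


By the root test (Cauchy-Hadamard), the radius is R = 1 / limsup_n |c_n|^(1/n).
Here |c_n|^(1/n) = (17^n * 15^n)^(1/n) = 17 * 15 = 255 for all n.
So R = 1/255 = 1/255.

1/255


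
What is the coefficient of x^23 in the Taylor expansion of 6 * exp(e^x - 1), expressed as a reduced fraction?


exp(e^x - 1) = sum_{k>=0} Bell_k x^k / k!, where Bell_k is the k-th Bell number.
So the coefficient of x^23 is 6 * Bell_23 / 23!.
Computing: Bell_23 = 44152005855084346 and 23! = 25852016738884976640000, giving
6 * 44152005855084346/25852016738884976640000 = 22076002927542173/2154334728240414720000.

22076002927542173/2154334728240414720000


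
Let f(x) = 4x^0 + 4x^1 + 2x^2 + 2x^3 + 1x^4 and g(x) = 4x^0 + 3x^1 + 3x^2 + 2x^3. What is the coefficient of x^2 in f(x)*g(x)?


Cauchy product at x^2:
4*3 + 4*3 + 2*4
= 32

32


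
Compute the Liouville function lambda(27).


The Liouville function is lambda(k) = (-1)^Omega(k), where Omega(k) counts the prime factors of k with multiplicity.
Factoring: 27 = 3 * 3 * 3, so Omega(27) = 3.
lambda(27) = (-1)^3 = -1.

-1


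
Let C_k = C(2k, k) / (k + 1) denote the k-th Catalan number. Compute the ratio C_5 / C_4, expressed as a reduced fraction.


Using C_k = (2k)! / (k! (k+1)!), the ratio C_{k+1}/C_k simplifies to
C_{k+1}/C_k = [(2k+2)! / ((k+1)! (k+2)!)] * [k! (k+1)! / (2k)!]
 = (2k+2)(2k+1) / ((k+1)(k+2)) = 2(2k+1) / (k+2).
For k = 4: 2(2*4 + 1) / (4 + 2) = 18/6 = 3.

3


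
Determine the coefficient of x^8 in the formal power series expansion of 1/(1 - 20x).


The geometric series identity gives 1/(1 - c x) = sum_{k>=0} c^k x^k, so the coefficient of x^k is c^k.
Here c = 20 and k = 8.
Computing: 20^8 = 25600000000

25600000000


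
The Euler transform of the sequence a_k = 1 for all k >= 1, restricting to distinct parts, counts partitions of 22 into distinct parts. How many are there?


Partitions of 22 into distinct parts can be computed via generating function.
Product (1+x)(1+x^2)(1+x^3)...
The coefficient of x^22 = 89

89


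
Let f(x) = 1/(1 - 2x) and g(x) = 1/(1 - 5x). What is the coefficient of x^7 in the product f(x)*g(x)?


The coefficient of x^n in f*g is the Cauchy product: sum_{k=0}^{n} a^k * b^(n-k).
With a=2, b=5, n=7:
sum_{k=0}^{7} 2^k * 5^(7-k)
= 130123

130123


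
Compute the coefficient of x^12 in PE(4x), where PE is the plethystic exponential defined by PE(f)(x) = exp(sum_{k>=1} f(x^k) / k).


With f(x) = 4x, the exponent is sum_{k>=1} 4 x^k / k = 4 * (-ln(1 - x)). Exponentiating:
PE(4x) = exp(-4 ln(1 - x)) = 1/(1 - x)^4.
By the negative binomial expansion, [x^n] 1/(1 - x)^4 = C(n + 3, 3).
For n = 12: C(15, 3) = 455.

455


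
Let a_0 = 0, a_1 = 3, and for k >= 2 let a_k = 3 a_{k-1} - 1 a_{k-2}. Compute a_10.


Iterating the recurrence forward:
a_0 = 0
a_1 = 3
a_2 = 3*3 - 1*0 = 9
a_3 = 3*9 - 1*3 = 24
a_4 = 3*24 - 1*9 = 63
a_5 = 3*63 - 1*24 = 165
a_6 = 3*165 - 1*63 = 432
a_7 = 3*432 - 1*165 = 1131
a_8 = 3*1131 - 1*432 = 2961
a_9 = 3*2961 - 1*1131 = 7752
a_10 = 3*7752 - 1*2961 = 20295
So a_10 = 20295.

20295


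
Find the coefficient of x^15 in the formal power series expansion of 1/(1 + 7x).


Write 1/(1 + c x) = 1/(1 - (-c) x) and apply the geometric-series identity
1/(1 - y) = sum_{k>=0} y^k to get 1/(1 + c x) = sum_{k>=0} (-c)^k x^k.
So the coefficient of x^k is (-c)^k = (-1)^k * c^k.
Here c = 7 and k = 15:
(-7)^15 = -1 * 4747561509943 = -4747561509943

-4747561509943


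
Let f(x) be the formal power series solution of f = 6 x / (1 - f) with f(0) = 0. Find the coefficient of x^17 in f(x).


Apply Lagrange inversion: f = 6 x * phi(f) with phi(t) = 1/(1 - t), so
[x^n] f = 6^n * (1/n) [t^(n-1)] phi(t)^n = 6^n * (1/n) [t^(n-1)] (1 - t)^(-n) = 6^n * (1/n) C(2n - 2, n - 1) = 6^n * C_{n-1}.
For n = 17: C_16 = C(32, 16) / 17 = 601080390/17 = 35357670.
With the 6^17 = 16926659444736 factor, the coefficient is 16926659444736 * 35357670 = 598487238849358725120.

598487238849358725120


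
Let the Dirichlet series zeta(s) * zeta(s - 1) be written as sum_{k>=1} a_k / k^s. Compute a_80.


Convolution gives a_k = sum_{d | k} d * 1 = sum_{d | k} d = sigma(k), the sum of positive divisors of k.
For k = 80, the divisors are 1, 2, 4, 5, 8, 10, 16, 20, 40, 80, so
sigma(80) = 1 + 2 + 4 + 5 + 8 + 10 + 16 + 20 + 40 + 80 = 186.

186


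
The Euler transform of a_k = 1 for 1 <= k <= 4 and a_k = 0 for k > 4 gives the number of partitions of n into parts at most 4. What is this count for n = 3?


Partitions of 3 into parts at most 4:
Using generating function (1-x)^(-1)(1-x^2)^(-1)...(1-x^4)^(-1),
the coefficient of x^3 = 3

3


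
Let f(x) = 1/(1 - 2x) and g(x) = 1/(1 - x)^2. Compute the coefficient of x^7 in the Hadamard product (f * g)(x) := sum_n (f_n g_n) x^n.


f has coefficients f_k = 2^k. For g = 1/(1 - x)^2 the coefficient is g_k = C(k + 1, 1) = k + 1. The Hadamard coefficient is (f * g)_k = 2^k * (k + 1).
For k = 7: 2^7 * 8 = 128 * 8 = 1024.

1024


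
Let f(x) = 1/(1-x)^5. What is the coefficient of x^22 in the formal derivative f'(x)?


Differentiate: d/dx [ 1/(1-x)^r ] = r / (1-x)^(r+1).
Here r = 5, so f'(x) = 5 / (1-x)^6.
The expansion of 1/(1-x)^(r+1) has coefficient of x^n equal to C(n+r, r).
So the coefficient of x^22 in f'(x) is
5 * C(27, 5) = 5 * 80730 = 403650

403650


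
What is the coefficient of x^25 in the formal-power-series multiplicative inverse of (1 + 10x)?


The inverse is 1/(1 + 10x). Apply the geometric identity 1/(1 - y) = sum_{k>=0} y^k with y = -10x:
1/(1 + 10x) = sum_{k>=0} (-10)^k x^k.
So the coefficient of x^25 is (-10)^25 = -10000000000000000000000000.

-10000000000000000000000000


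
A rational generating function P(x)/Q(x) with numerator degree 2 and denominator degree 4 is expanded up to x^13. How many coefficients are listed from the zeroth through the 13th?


Expanding up to x^13 gives the coefficients for x^0, x^1, ..., x^13.
That is 13 + 1 = 14 coefficients in total.

14


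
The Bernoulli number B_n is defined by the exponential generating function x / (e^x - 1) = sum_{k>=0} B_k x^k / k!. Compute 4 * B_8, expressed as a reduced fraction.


Bernoulli numbers can also be computed recursively via B_0 = 1 and sum_{j=0}^{m} C(m+1, j) B_j = 0 for m >= 1. Odd-index Bernoulli numbers vanish for k >= 3.
Computing B_8 = -1/30, so 4 * B_8 = 4 * -1/30 = -2/15.

-2/15


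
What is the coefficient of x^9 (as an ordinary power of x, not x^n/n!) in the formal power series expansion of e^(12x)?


The exponential series is e^y = sum_{k>=0} y^k / k!. Substituting y = 12x gives
e^(12x) = sum_{k>=0} 12^k x^k / k!.
So the coefficient of x^n is a^n/n! with a = 12, n = 9:
12^9 / 9! = 5159780352/362880 = 497664/35

497664/35


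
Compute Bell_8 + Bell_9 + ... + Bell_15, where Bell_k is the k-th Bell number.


Recall Bell_k counts set partitions of a k-set (with Bell_0 = 1 by convention).
Bell_8 through Bell_15: 4140, 21147, 115975, 678570, 4213597, 27644437, 190899322, 1382958545
Sum = 4140 + 21147 + 115975 + 678570 + 4213597 + 27644437 + 190899322 + 1382958545 = 1606535733.

1606535733


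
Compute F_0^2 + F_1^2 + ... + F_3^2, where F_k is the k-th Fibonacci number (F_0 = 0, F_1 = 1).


There is a standard identity sum_{k=0}^{N} F_k^2 = F_N * F_{N+1} (proved inductively from the telescoping relation F_k^2 = F_k F_{k+1} - F_{k-1} F_k). Then
sum_{k=0}^{3} F_k^2 = F_3 F_4 - F_0 F_0.
Computing: F_3 = 2, F_4 = 3.
Sum = 2 * 3 = 6.

6


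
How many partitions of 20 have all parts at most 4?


Using the generating function (1-x)^(-1)(1-x^2)^(-1)...(1-x^4)^(-1),
the coefficient of x^20 counts these restricted partitions.
Result = 108

108


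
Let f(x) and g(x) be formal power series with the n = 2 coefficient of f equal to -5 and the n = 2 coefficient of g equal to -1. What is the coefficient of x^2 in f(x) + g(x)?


Addition of formal power series is termwise.
The coefficient of x^2 in f + g = -5 + -1
= -6

-6


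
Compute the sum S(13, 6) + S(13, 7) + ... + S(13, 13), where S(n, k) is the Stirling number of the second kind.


By definition, S(n, k) counts partitions of an n-set into exactly k nonempty blocks.
Computing row n = 13 for k = 6..13:
S(13, k): 9321312, 5715424, 1899612, 359502, 39325, 2431, 78, 1
Sum = 17337685.

17337685


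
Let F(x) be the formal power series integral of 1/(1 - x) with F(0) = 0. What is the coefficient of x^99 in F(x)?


1/(1 - x) = sum_{k>=0} x^k. Integrating termwise and using F(0) = 0 gives
F(x) = sum_{k>=0} x^(k+1) / (k+1) = sum_{m>=1} x^m / m = -ln(1 - x).
So the coefficient of x^99 is 1/99 = 1/99.

1/99


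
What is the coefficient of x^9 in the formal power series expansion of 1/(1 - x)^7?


The expansion 1/(1 - x)^r = sum_{k>=0} C(k + r - 1, r - 1) x^k follows from the multiset / negative-binomial theorem (or from repeated differentiation of the geometric series).
For r = 7 and k = 9:
C(15, 6) = 1307674368000 / (720 * 362880) = 5005.

5005


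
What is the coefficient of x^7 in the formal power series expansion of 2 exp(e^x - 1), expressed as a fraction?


exp(e^x - 1) is the exponential generating function for the Bell numbers Bell_k: exp(e^x - 1) = sum_{k>=0} Bell_k x^k / k!.
So the coefficient of x^7 in 2 exp(e^x - 1) is 2 Bell_7 / 7!.
Computing: Bell_7 = 877 and 7! = 5040, giving
2 * 877/5040 = 877/2520.

877/2520


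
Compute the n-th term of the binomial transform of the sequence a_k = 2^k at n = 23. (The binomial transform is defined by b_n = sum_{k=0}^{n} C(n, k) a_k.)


With a_k = 2^k, b_n = sum_{k=0}^{n} C(n, k) 2^k = (1 + 2)^n by the binomial theorem.
For n = 23: (1 + 2)^23 = 3^23 = 94143178827.

94143178827


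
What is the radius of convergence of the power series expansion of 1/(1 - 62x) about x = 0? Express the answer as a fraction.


Expanding 1/(1 - 62x) = sum_{k>=0} 62^k x^k, the series converges when |62x| < 1, i.e., |x| < 1/62.
So the radius of convergence is 1/62 = 1/62.

1/62


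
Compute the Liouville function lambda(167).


The Liouville function is lambda(k) = (-1)^Omega(k), where Omega(k) counts the prime factors of k with multiplicity.
Factoring: 167 = 167, so Omega(167) = 1.
lambda(167) = (-1)^1 = -1.

-1


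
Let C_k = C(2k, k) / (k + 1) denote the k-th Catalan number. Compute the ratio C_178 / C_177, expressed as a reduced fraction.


Using C_k = (2k)! / (k! (k+1)!), the ratio C_{k+1}/C_k simplifies to
C_{k+1}/C_k = [(2k+2)! / ((k+1)! (k+2)!)] * [k! (k+1)! / (2k)!]
 = (2k+2)(2k+1) / ((k+1)(k+2)) = 2(2k+1) / (k+2).
For k = 177: 2(2*177 + 1) / (177 + 2) = 710/179 = 710/179.

710/179


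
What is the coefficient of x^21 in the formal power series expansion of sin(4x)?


The Maclaurin series is sin(t) = sum_{k>=0} (-1)^k t^(2k+1) / (2k+1)!, so substituting t = 4x, only odd powers of x are nonzero, with coefficient of x^(2k+1) equal to (-1)^k 4^(2k+1) / (2k+1)!.
Write 21 = 2*10 + 1, giving the coefficient (-1)^10 * 4^21 / 21! = 4398046511104/51090942171709440000 = 16777216/194896477400625.

16777216/194896477400625


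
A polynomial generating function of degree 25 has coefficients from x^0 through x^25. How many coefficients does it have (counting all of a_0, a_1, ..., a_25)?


A polynomial of degree 25 takes the form a_0 + a_1 x + ... + a_25 x^25.
The number of coefficients is 25 + 1 = 26.

26


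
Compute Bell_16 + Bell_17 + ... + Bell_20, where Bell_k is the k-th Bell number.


Recall Bell_k counts set partitions of a k-set (with Bell_0 = 1 by convention).
Bell_16 through Bell_20: 10480142147, 82864869804, 682076806159, 5832742205057, 51724158235372
Sum = 10480142147 + 82864869804 + 682076806159 + 5832742205057 + 51724158235372 = 58332322258539.

58332322258539


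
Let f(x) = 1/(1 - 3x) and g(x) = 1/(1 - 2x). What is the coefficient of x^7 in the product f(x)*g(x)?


The coefficient of x^n in f*g is the Cauchy product: sum_{k=0}^{n} a^k * b^(n-k).
With a=3, b=2, n=7:
sum_{k=0}^{7} 3^k * 2^(7-k)
= 6305

6305


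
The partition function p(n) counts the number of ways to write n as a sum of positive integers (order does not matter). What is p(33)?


Using the generating function prod_{k>=1} 1/(1-x^k), we compute p(33).
By dynamic programming over parts 1 through 33:
p(33) = 10143

10143


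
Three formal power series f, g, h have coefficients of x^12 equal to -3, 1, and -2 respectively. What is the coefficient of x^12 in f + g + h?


Series addition is componentwise:
-3 + 1 + -2
= -4

-4


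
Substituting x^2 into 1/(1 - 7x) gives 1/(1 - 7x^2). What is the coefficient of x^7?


Since 1/(1 - 7x^2) only has even powers of x,
the coefficient of x^7 (odd) is 0.

0


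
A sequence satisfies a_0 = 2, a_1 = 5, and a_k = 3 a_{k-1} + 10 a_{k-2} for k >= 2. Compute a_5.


The characteristic equation is t^2 - 3 t - 10 = 0, with roots r_1 = 5 and r_2 = -2 (so c_1 = r_1 + r_2, c_2 = -r_1 r_2 as required).
One can use the closed form a_n = A r_1^n + B r_2^n, but direct iteration is more reliable:
a_0 = 2, a_1 = 5, a_2 = 35, a_3 = 155, a_4 = 815, a_5 = 3995.
So a_5 = 3995.

3995


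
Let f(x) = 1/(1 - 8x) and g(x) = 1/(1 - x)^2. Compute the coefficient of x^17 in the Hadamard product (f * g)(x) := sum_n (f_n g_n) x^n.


f has coefficients f_k = 8^k. For g = 1/(1 - x)^2 the coefficient is g_k = C(k + 1, 1) = k + 1. The Hadamard coefficient is (f * g)_k = 8^k * (k + 1).
For k = 17: 8^17 * 18 = 2251799813685248 * 18 = 40532396646334464.

40532396646334464


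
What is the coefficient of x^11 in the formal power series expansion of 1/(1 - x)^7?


The negative binomial / multiset identity is
1/(1 - x)^r = sum_{k>=0} C(k + r - 1, r - 1) x^k.
Here r = 7 and k = 11, so the coefficient is
C(11 + 6, 6) = C(17, 6)
= 12376

12376


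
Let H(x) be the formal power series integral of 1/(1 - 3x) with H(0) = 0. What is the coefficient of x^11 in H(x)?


1/(1 - 3x) = sum_{k>=0} 3^k x^k. Integrating termwise with H(0) = 0:
H(x) = sum_{k>=0} 3^k x^(k+1) / (k+1) = sum_{m>=1} 3^(m-1) x^m / m.
For m = 11: 3^10/11 = 59049/11 = 59049/11.

59049/11


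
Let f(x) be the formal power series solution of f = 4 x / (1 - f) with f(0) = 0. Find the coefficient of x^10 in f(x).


Apply Lagrange inversion: f = 4 x * phi(f) with phi(t) = 1/(1 - t), so
[x^n] f = 4^n * (1/n) [t^(n-1)] phi(t)^n = 4^n * (1/n) [t^(n-1)] (1 - t)^(-n) = 4^n * (1/n) C(2n - 2, n - 1) = 4^n * C_{n-1}.
For n = 10: C_9 = C(18, 9) / 10 = 48620/10 = 4862.
With the 4^10 = 1048576 factor, the coefficient is 1048576 * 4862 = 5098176512.

5098176512


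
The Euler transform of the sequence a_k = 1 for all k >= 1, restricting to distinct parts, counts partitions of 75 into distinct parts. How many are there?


Partitions of 75 into distinct parts can be computed via generating function.
Product (1+x)(1+x^2)(1+x^3)...
The coefficient of x^75 = 48446

48446


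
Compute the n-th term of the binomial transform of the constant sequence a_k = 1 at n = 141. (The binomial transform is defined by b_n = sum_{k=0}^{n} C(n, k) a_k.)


With a_k = 1 for all k, b_n = sum_{k=0}^{n} C(n, k) = 2^n by the binomial theorem.
For n = 141: 2^141 = 2787593149816327892691964784081045188247552.

2787593149816327892691964784081045188247552


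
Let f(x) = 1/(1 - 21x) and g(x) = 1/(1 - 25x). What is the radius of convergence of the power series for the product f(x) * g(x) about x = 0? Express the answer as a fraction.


The radius of 1/(1 - 21x) is 1/21 (nearest singularity at x = 1/21), and the radius of 1/(1 - 25x) is 1/25.
The product f(x)*g(x) = 1/((1 - 21x)(1 - 25x)) has singularities at both 1/21 and 1/25, so its radius of convergence is the distance to the nearest one:
min(1/21, 1/25) = 1/25.

1/25


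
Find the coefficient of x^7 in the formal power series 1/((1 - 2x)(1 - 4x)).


By partial fractions or Cauchy convolution:
The coefficient equals sum_{k=0}^{7} 2^k * 4^(7-k).
= 32640

32640


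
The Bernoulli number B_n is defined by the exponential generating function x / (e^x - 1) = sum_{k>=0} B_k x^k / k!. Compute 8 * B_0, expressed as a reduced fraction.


Bernoulli numbers can also be computed recursively via B_0 = 1 and sum_{j=0}^{m} C(m+1, j) B_j = 0 for m >= 1. Odd-index Bernoulli numbers vanish for k >= 3.
Computing B_0 = 1, so 8 * B_0 = 8 * 1 = 8.

8


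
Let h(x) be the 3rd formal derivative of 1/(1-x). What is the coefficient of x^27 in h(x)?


Differentiating 3 times: d^3/dx^3 [1/(1-x)] = 3!/(1-x)^4.
The expansion 1/(1-x)^4 = sum_{k>=0} C(k+3, 3) x^k, so the coefficient of x^n in 3!/(1-x)^4 is 3! * C(n+3, 3).
For n = 27: 6 * C(30, 3) = 6 * 4060 = 24360

24360


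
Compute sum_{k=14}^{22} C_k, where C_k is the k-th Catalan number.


C_14 through C_22: 2674440, 9694845, 35357670, 129644790, 477638700, 1767263190, 6564120420, 24466267020, 91482563640
Sum = 2674440 + 9694845 + 35357670 + 129644790 + 477638700 + 1767263190 + 6564120420 + 24466267020 + 91482563640
= 124935224715

124935224715


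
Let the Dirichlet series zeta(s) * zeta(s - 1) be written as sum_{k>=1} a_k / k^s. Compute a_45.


Convolution gives a_k = sum_{d | k} d * 1 = sum_{d | k} d = sigma(k), the sum of positive divisors of k.
For k = 45, the divisors are 1, 3, 5, 9, 15, 45, so
sigma(45) = 1 + 3 + 5 + 9 + 15 + 45 = 78.

78


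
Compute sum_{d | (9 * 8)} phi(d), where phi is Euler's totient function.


First, 9 * 8 = 72. One classical identity is sum_{d | n} phi(d) = n (each k in [1, n] has a unique gcd with n, and among the k's with gcd(k, n) = n/d there are phi(d) of them). So the sum equals 72. We also verify directly:
Divisors of 72: 1, 2, 3, 4, 6, 8, 9, 12, 18, 24, 36, 72.
phi values: 1, 1, 2, 2, 2, 4, 6, 4, 6, 8, 12, 24.
Sum = 72.

72


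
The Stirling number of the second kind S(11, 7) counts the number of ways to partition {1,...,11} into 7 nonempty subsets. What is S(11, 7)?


Using the explicit formula S(n,k) = (1/k!) sum_{j=0}^{k} (-1)^(k-j) C(k,j) j^n:
S(11, 7) = 63987
Equivalently, S(n,k) is n! times the coefficient of x^n in the EGF (e^x - 1)^k / k!.

63987


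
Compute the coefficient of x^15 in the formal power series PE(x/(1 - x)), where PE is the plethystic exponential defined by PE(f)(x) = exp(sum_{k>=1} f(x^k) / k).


For f(x) = x/(1 - x) we have
sum_{k>=1} f(x^k) / k = sum_{k>=1} (1/k) * x^k / (1 - x^k) = sum_{k, m >= 1} x^(k m) / k,
which after exponentiating simplifies to
PE(x/(1 - x)) = prod_{k>=1} 1 / (1 - x^k).
This is the generating function for the partition function p(n), so the coefficient of x^15 is p(15).
Computing p(15) by dynamic programming over parts 1, 2, ..., 15: p(15) = 176.

176


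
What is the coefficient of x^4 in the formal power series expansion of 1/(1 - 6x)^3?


The general identity 1/(1 - c x)^r = sum_{k>=0} c^k C(k + r - 1, r - 1) x^k follows by substituting y = c x into 1/(1 - y)^r = sum_{k>=0} C(k + r - 1, r - 1) y^k.
For c = 6, r = 3, k = 4:
6^4 * C(6, 2) = 1296 * 15 = 19440.

19440


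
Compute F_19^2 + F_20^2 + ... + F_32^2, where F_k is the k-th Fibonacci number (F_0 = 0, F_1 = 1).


There is a standard identity sum_{k=0}^{N} F_k^2 = F_N * F_{N+1} (proved inductively from the telescoping relation F_k^2 = F_k F_{k+1} - F_{k-1} F_k). Then
sum_{k=19}^{32} F_k^2 = F_32 F_33 - F_18 F_19.
Computing: F_32 = 2178309, F_33 = 3524578, F_18 = 2584, F_19 = 4181.
Sum = 2178309 * 3524578 - 2584 * 4181 = 7677609174898.

7677609174898


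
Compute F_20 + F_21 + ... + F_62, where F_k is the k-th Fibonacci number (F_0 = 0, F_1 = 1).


Use the identity sum_{k=0}^{N} F_k = F_{N+2} - 1 (which follows from F_{k+2} - F_{k+1} = F_k). Then
sum_{k=20}^{62} F_k = (F_{64} - 1) - (F_{21} - 1) = F_{64} - F_{21}.
Computing: F_{64} = 10610209857723, F_{21} = 10946, so
Sum = 10610209857723 - 10946 = 10610209846777.

10610209846777


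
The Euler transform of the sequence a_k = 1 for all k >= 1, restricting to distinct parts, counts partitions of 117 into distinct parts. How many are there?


Partitions of 117 into distinct parts can be computed via generating function.
Product (1+x)(1+x^2)(1+x^3)...
The coefficient of x^117 = 1741521

1741521


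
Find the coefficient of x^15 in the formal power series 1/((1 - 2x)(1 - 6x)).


By partial fractions or Cauchy convolution:
The coefficient equals sum_{k=0}^{15} 2^k * 6^(15-k).
= 705277460480

705277460480


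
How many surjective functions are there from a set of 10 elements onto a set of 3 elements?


By inclusion-exclusion on which target elements are missed, the number of surjections from an n-set onto a k-set is
surj(n, k) = sum_{j=0}^{k} (-1)^j C(k, j) (k - j)^n.
Equivalently surj(n, k) = k! * S(n, k), where S(n, k) is the Stirling number of the second kind.
For n = 10, k = 3:
S(10, 3) = 9330, so
surj = 3! * 9330 = 6 * 9330 = 55980.

55980


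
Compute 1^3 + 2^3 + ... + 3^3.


This power sum has a closed form given by Faulhaber's formula
sum_{k=1}^{m} k^p = (1 / (p + 1)) * sum_{j=0}^{p} C(p + 1, j) B_j m^(p + 1 - j),
but for small m direct computation is fastest:
1 + 8 + 27 = 36.

36


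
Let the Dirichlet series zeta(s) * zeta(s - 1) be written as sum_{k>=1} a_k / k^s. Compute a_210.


Convolution gives a_k = sum_{d | k} d * 1 = sum_{d | k} d = sigma(k), the sum of positive divisors of k.
For k = 210, the divisors are 1, 2, 3, 5, 6, 7, 10, 14, 15, 21, 30, 35, 42, 70, 105, 210, so
sigma(210) = 1 + 2 + 3 + 5 + 6 + 7 + 10 + 14 + 15 + 21 + 30 + 35 + 42 + 70 + 105 + 210 = 576.

576


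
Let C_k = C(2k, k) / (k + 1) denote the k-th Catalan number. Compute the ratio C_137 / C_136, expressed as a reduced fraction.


Using C_k = (2k)! / (k! (k+1)!), the ratio C_{k+1}/C_k simplifies to
C_{k+1}/C_k = [(2k+2)! / ((k+1)! (k+2)!)] * [k! (k+1)! / (2k)!]
 = (2k+2)(2k+1) / ((k+1)(k+2)) = 2(2k+1) / (k+2).
For k = 136: 2(2*136 + 1) / (136 + 2) = 546/138 = 91/23.

91/23


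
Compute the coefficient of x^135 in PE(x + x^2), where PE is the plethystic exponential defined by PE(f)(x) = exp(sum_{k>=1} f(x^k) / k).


With f(x) = x + x^2, the exponent is sum_{k>=1} (x^k + x^(2k)) / k = -ln(1 - x) - ln(1 - x^2). Exponentiating:
PE(x + x^2) = 1 / ((1 - x)(1 - x^2)).
This is the generating function for partitions of n into parts of size 1 or 2. The number of 2's can be any j in 0..67, and the rest are 1's, so
[x^135] = floor(135/2) + 1 = 68.

68


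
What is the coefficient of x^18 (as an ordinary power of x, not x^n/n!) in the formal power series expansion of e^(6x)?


The exponential series is e^y = sum_{k>=0} y^k / k!. Substituting y = 6x gives
e^(6x) = sum_{k>=0} 6^k x^k / k!.
So the coefficient of x^n is a^n/n! with a = 6, n = 18:
6^18 / 18! = 101559956668416/6402373705728000 = 236196/14889875

236196/14889875


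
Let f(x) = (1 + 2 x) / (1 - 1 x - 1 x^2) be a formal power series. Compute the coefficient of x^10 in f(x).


Write f(x) = sum_{k>=0} a_k x^k. Multiplying both sides by 1 - 1 x - 1 x^2 gives
(1 - 1 x - 1 x^2) sum_{k>=0} a_k x^k = 1 + 2 x.
Matching coefficients:
 x^0: a_0 = 1
 x^1: a_1 - 1 a_0 = 2  =>  a_1 = 1*1 + 2 = 3
 x^k (k >= 2): a_k = 1 a_{k-1} + 1 a_{k-2}.
Iterating: a_2 = 4, a_3 = 7, a_4 = 11, a_5 = 18, a_6 = 29, a_7 = 47, a_8 = 76, a_9 = 123, a_10 = 199.
So the coefficient of x^10 is 199.

199


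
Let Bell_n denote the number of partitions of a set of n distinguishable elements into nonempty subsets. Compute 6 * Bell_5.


Bell_5 can be computed from the Bell triangle or from Dobinski's identity Bell_n = (1/e) * sum_{k>=0} k^n / k!.
Computing Bell_5 = 52.
Then 6 * 52 = 312.

312


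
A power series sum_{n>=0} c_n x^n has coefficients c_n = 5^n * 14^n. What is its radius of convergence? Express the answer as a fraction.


By the root test (Cauchy-Hadamard), the radius is R = 1 / limsup_n |c_n|^(1/n).
Here |c_n|^(1/n) = (5^n * 14^n)^(1/n) = 5 * 14 = 70 for all n.
So R = 1/70 = 1/70.

1/70


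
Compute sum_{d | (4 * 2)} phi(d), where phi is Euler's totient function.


First, 4 * 2 = 8. One classical identity is sum_{d | n} phi(d) = n (each k in [1, n] has a unique gcd with n, and among the k's with gcd(k, n) = n/d there are phi(d) of them). So the sum equals 8. We also verify directly:
Divisors of 8: 1, 2, 4, 8.
phi values: 1, 1, 2, 4.
Sum = 8.

8


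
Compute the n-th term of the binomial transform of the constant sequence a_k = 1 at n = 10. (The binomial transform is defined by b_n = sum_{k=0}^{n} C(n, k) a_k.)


With a_k = 1 for all k, b_n = sum_{k=0}^{n} C(n, k) = 2^n by the binomial theorem.
For n = 10: 2^10 = 1024.

1024


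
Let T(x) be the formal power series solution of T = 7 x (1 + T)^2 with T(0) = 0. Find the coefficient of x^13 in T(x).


Apply the Lagrange inversion formula: if T = 7 x * phi(T) with phi(t) = (1 + t)^2, then [x^n] T = 7^n * (1/n) [t^(n-1)] phi(t)^n = 7^n * (1/n) [t^(n-1)] (1 + t)^(2n) = 7^n * (1/n) C(2n, n-1).
Using the identity C(2n, n-1) = C(2n, n) * n / (n+1), the unscaled factor equals C(2n, n) / (n+1) = C_n, the n-th Catalan number.
For n = 13: C_13 = C(26, 13) / 14 = 10400600/14 = 742900.
With the 7^13 = 96889010407 factor, the coefficient is 96889010407 * 742900 = 71978845831360300.

71978845831360300


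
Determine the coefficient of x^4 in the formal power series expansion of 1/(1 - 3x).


The geometric series identity gives 1/(1 - c x) = sum_{k>=0} c^k x^k, so the coefficient of x^k is c^k.
Here c = 3 and k = 4.
Computing: 3^4 = 81

81


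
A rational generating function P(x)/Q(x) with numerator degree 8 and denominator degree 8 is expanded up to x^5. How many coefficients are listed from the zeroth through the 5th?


Expanding up to x^5 gives the coefficients for x^0, x^1, ..., x^5.
That is 5 + 1 = 6 coefficients in total.

6


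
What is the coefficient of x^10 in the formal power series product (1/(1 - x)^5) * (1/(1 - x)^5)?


Combine the factors: (1/(1 - x)^5) * (1/(1 - x)^5) = 1/(1 - x)^10.
Then use 1/(1 - x)^r = sum_{k>=0} C(k + r - 1, r - 1) x^k with r = 10 and k = 10:
C(19, 9) = 92378.

92378


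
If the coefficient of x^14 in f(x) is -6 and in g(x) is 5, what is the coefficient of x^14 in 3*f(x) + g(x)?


Scalar multiplication scales coefficients: 3 * -6 = -18.
Then add the g coefficient: -18 + 5
= -13

-13


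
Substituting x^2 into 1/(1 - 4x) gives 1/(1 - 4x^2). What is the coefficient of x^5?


Since 1/(1 - 4x^2) only has even powers of x,
the coefficient of x^5 (odd) is 0.

0


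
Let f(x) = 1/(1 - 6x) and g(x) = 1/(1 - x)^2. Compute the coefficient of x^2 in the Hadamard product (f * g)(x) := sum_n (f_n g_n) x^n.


f has coefficients f_k = 6^k. For g = 1/(1 - x)^2 the coefficient is g_k = C(k + 1, 1) = k + 1. The Hadamard coefficient is (f * g)_k = 6^k * (k + 1).
For k = 2: 6^2 * 3 = 36 * 3 = 108.

108


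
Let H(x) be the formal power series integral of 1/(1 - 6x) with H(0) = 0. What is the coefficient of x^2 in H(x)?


1/(1 - 6x) = sum_{k>=0} 6^k x^k. Integrating termwise with H(0) = 0:
H(x) = sum_{k>=0} 6^k x^(k+1) / (k+1) = sum_{m>=1} 6^(m-1) x^m / m.
For m = 2: 6^1/2 = 6/2 = 3.

3


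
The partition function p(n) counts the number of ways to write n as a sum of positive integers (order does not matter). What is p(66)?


Using the generating function prod_{k>=1} 1/(1-x^k), we compute p(66).
By dynamic programming over parts 1 through 66:
p(66) = 2323520

2323520


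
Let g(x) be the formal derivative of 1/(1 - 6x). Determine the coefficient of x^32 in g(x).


Differentiate termwise: d/dx sum_{k>=0} 6^k x^k = sum_{k>=1} k 6^k x^(k-1) = sum_{j>=0} (j+1) 6^(j+1) x^j.
Equivalently, d/dx [1/(1 - 6x)] = 6/(1 - 6x)^2.
For j = 32: 33 * 6^33 = 33 * 47751966659678405306351616 = 1575814899769387375109603328.

1575814899769387375109603328


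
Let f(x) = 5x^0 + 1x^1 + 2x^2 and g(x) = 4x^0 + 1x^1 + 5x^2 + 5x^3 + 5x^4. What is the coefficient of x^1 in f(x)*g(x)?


Cauchy product at x^1:
5*1 + 1*4
= 9

9


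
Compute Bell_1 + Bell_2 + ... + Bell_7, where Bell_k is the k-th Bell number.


Recall Bell_k counts set partitions of a k-set (with Bell_0 = 1 by convention).
Bell_1 through Bell_7: 1, 2, 5, 15, 52, 203, 877
Sum = 1 + 2 + 5 + 15 + 52 + 203 + 877 = 1155.

1155


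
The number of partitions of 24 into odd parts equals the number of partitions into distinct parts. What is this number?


Computing partitions of 24 into odd parts (1, 3, 5, ...):
Using the generating function prod_{k>=0} 1/(1-x^(2k+1)),
the count is 122

122


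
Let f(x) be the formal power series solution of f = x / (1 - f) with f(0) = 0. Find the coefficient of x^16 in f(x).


Apply Lagrange inversion: f = x * phi(f) with phi(t) = 1/(1 - t), so
[x^n] f = (1/n) [t^(n-1)] phi(t)^n = (1/n) [t^(n-1)] (1 - t)^(-n) = (1/n) C(2n - 2, n - 1) = C_{n-1}.
For n = 16: C_15 = C(30, 15) / 16 = 155117520/16 = 9694845 = 9694845.

9694845


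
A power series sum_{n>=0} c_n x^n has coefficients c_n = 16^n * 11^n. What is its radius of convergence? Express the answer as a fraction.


By the root test (Cauchy-Hadamard), the radius is R = 1 / limsup_n |c_n|^(1/n).
Here |c_n|^(1/n) = (16^n * 11^n)^(1/n) = 16 * 11 = 176 for all n.
So R = 1/176 = 1/176.

1/176


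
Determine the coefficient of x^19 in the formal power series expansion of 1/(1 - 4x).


The geometric series identity gives 1/(1 - c x) = sum_{k>=0} c^k x^k, so the coefficient of x^k is c^k.
Here c = 4 and k = 19.
Computing: 4^19 = 274877906944

274877906944


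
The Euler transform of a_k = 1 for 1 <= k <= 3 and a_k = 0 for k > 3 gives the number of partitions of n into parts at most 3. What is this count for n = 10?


Partitions of 10 into parts at most 3:
Using generating function (1-x)^(-1)(1-x^2)^(-1)(1-x^3)^(-1),
the coefficient of x^10 = 14

14


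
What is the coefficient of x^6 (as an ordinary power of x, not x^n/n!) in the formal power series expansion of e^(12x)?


The exponential series is e^y = sum_{k>=0} y^k / k!. Substituting y = 12x gives
e^(12x) = sum_{k>=0} 12^k x^k / k!.
So the coefficient of x^n is a^n/n! with a = 12, n = 6:
12^6 / 6! = 2985984/720 = 20736/5

20736/5


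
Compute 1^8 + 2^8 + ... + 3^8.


This power sum has a closed form given by Faulhaber's formula
sum_{k=1}^{m} k^p = (1 / (p + 1)) * sum_{j=0}^{p} C(p + 1, j) B_j m^(p + 1 - j),
but for small m direct computation is fastest:
1 + 256 + 6561 = 6818.

6818


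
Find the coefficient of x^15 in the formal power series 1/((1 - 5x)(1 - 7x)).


By partial fractions or Cauchy convolution:
The coefficient equals sum_{k=0}^{15} 5^k * 7^(15-k).
= 16540171339488

16540171339488


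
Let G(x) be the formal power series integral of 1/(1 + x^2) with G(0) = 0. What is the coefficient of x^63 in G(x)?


1/(1 + x^2) = sum_{j>=0} (-1)^j x^(2j). Integrating termwise with G(0) = 0:
G(x) = sum_{j>=0} (-1)^j x^(2j+1) / (2j+1) = arctan(x).
Only odd powers are nonzero. For x^63 write 63 = 2*31 + 1, giving
(-1)^31 / 63 = -1/63 = -1/63.

-1/63


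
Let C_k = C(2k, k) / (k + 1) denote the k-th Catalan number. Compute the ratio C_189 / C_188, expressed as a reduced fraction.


Using C_k = (2k)! / (k! (k+1)!), the ratio C_{k+1}/C_k simplifies to
C_{k+1}/C_k = [(2k+2)! / ((k+1)! (k+2)!)] * [k! (k+1)! / (2k)!]
 = (2k+2)(2k+1) / ((k+1)(k+2)) = 2(2k+1) / (k+2).
For k = 188: 2(2*188 + 1) / (188 + 2) = 754/190 = 377/95.

377/95


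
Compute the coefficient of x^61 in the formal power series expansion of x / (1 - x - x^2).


Let f(x) = sum_{k>=0} a_k x^k. Multiplying f(x) * (1 - x - x^2) = x and matching coefficients gives a_0 = 0, a_1 = 1, and a_k = a_{k-1} + a_{k-2} for k >= 2. These are the Fibonacci numbers F_k.
Iterating from F_0 = 0, F_1 = 1:
F_0=0, F_1=1, F_2=1, F_3=2, F_4=3, F_5=5, F_6=8, F_7=13, F_8=21, F_9=34, ...
F_61 = 2504730781961.

2504730781961


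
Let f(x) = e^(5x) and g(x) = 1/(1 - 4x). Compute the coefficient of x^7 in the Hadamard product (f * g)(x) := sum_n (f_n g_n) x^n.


Expanding: f_k = 5^k/k! (from e^(5x)) and g_k = 4^k (from 1/(1 - 4x)). So the Hadamard coefficient (f * g)_k = 5^k 4^k / k! = (20)^k / k!.
For k = 7: 20^7/7! = 1280000000/5040 = 16000000/63.

16000000/63


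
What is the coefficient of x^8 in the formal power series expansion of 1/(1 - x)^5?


The expansion 1/(1 - x)^r = sum_{k>=0} C(k + r - 1, r - 1) x^k follows from the multiset / negative-binomial theorem (or from repeated differentiation of the geometric series).
For r = 5 and k = 8:
C(12, 4) = 479001600 / (24 * 40320) = 495.

495


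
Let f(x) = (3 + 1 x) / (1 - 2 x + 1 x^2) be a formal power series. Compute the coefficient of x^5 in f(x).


Write f(x) = sum_{k>=0} a_k x^k. Multiplying both sides by 1 - 2 x + 1 x^2 gives
(1 - 2 x + 1 x^2) sum_{k>=0} a_k x^k = 3 + 1 x.
Matching coefficients:
 x^0: a_0 = 3
 x^1: a_1 - 2 a_0 = 1  =>  a_1 = 2*3 + 1 = 7
 x^k (k >= 2): a_k = 2 a_{k-1} - 1 a_{k-2}.
Iterating: a_2 = 11, a_3 = 15, a_4 = 19, a_5 = 23.
So the coefficient of x^5 is 23.

23


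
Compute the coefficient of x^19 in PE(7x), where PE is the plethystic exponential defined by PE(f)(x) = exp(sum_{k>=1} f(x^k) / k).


With f(x) = 7x, the exponent is sum_{k>=1} 7 x^k / k = 7 * (-ln(1 - x)). Exponentiating:
PE(7x) = exp(-7 ln(1 - x)) = 1/(1 - x)^7.
By the negative binomial expansion, [x^n] 1/(1 - x)^7 = C(n + 6, 6).
For n = 19: C(25, 6) = 177100.

177100


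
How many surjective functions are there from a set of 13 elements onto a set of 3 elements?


By inclusion-exclusion on which target elements are missed, the number of surjections from an n-set onto a k-set is
surj(n, k) = sum_{j=0}^{k} (-1)^j C(k, j) (k - j)^n.
Equivalently surj(n, k) = k! * S(n, k), where S(n, k) is the Stirling number of the second kind.
For n = 13, k = 3:
S(13, 3) = 261625, so
surj = 3! * 261625 = 6 * 261625 = 1569750.

1569750


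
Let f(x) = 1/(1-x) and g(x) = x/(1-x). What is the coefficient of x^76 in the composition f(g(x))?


First simplify the composition: f(g(x)) = 1/(1 - x/(1-x)) = (1-x)/((1-x) - x) = (1-x)/(1-2x).
Now extract the coefficient. Write (1-x)/(1-2x) = 1/(1-2x) - x/(1-2x).
The coefficient of x^n in 1/(1-2x) is 2^n, and in x/(1-2x) is 2^(n-1) (for n >= 1).
So the coefficient of x^76 is 2^76 - 2^75 = 75557863725914323419136 - 37778931862957161709568 = 37778931862957161709568.

37778931862957161709568


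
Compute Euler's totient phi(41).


phi(n) counts integers in [1, n] coprime to n. Using the multiplicative formula phi(n) = n * prod_{p | n} (1 - 1/p):
41 = 41, so
phi(41) = 41 * (1 - 1/41) = 40.

40


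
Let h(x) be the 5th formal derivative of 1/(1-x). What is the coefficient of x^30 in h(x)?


Differentiating 5 times: d^5/dx^5 [1/(1-x)] = 5!/(1-x)^6.
The expansion 1/(1-x)^6 = sum_{k>=0} C(k+5, 5) x^k, so the coefficient of x^n in 5!/(1-x)^6 is 5! * C(n+5, 5).
For n = 30: 120 * C(35, 5) = 120 * 324632 = 38955840

38955840


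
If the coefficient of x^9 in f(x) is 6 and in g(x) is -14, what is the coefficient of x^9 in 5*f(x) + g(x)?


Scalar multiplication scales coefficients: 5 * 6 = 30.
Then add the g coefficient: 30 + -14
= 16

16


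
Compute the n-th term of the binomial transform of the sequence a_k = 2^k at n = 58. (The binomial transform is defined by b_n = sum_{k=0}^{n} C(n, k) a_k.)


With a_k = 2^k, b_n = sum_{k=0}^{n} C(n, k) 2^k = (1 + 2)^n by the binomial theorem.
For n = 58: (1 + 2)^58 = 3^58 = 4710128697246244834921603689.

4710128697246244834921603689


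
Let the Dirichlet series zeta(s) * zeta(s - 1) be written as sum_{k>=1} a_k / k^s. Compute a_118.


Convolution gives a_k = sum_{d | k} d * 1 = sum_{d | k} d = sigma(k), the sum of positive divisors of k.
For k = 118, the divisors are 1, 2, 59, 118, so
sigma(118) = 1 + 2 + 59 + 118 = 180.

180


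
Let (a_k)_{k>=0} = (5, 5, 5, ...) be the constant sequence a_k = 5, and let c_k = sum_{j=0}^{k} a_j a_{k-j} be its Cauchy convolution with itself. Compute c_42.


Since a_j = 5 for all j >= 0, the convolution sum becomes
c_k = sum_{j=0}^{k} 5 * 5 = 25 * (k + 1).
Equivalently, the generating function of (a_k) is 5/(1 - x) and its square is 25/(1 - x)^2 = sum_{k>=0} 25(k + 1) x^k.
For k = 42: 25 * 43 = 1075.

1075


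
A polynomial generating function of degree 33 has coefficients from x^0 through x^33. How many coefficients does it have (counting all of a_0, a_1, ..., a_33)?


A polynomial of degree 33 takes the form a_0 + a_1 x + ... + a_33 x^33.
The number of coefficients is 33 + 1 = 34.

34


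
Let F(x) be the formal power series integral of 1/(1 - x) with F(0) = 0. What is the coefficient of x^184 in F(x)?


1/(1 - x) = sum_{k>=0} x^k. Integrating termwise and using F(0) = 0 gives
F(x) = sum_{k>=0} x^(k+1) / (k+1) = sum_{m>=1} x^m / m = -ln(1 - x).
So the coefficient of x^184 is 1/184 = 1/184.

1/184


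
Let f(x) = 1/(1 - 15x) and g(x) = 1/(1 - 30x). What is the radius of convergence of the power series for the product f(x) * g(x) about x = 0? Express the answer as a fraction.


The radius of 1/(1 - 15x) is 1/15 (nearest singularity at x = 1/15), and the radius of 1/(1 - 30x) is 1/30.
The product f(x)*g(x) = 1/((1 - 15x)(1 - 30x)) has singularities at both 1/15 and 1/30, so its radius of convergence is the distance to the nearest one:
min(1/15, 1/30) = 1/30.

1/30


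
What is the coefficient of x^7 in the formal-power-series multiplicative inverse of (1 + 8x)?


The inverse is 1/(1 + 8x). Apply the geometric identity 1/(1 - y) = sum_{k>=0} y^k with y = -8x:
1/(1 + 8x) = sum_{k>=0} (-8)^k x^k.
So the coefficient of x^7 is (-8)^7 = -2097152.

-2097152


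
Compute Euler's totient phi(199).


phi(n) counts integers in [1, n] coprime to n. Using the multiplicative formula phi(n) = n * prod_{p | n} (1 - 1/p):
199 = 199, so
phi(199) = 199 * (1 - 1/199) = 198.

198


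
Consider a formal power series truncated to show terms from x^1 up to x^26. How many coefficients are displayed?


From x^1 to x^26 inclusive, the count is 26 - 1 + 1 = 26.

26


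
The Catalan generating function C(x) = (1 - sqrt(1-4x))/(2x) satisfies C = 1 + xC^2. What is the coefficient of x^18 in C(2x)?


Substituting x -> 2x scales the n-th coefficient by 2^n, so [x^18] C(2x) = 2^18 * C_18.
C_18 = C(2*18, 18)/(19) = 9075135300/19 = 477638700.
So 2^18 * 477638700 = 262144 * 477638700 = 125210119372800.

125210119372800


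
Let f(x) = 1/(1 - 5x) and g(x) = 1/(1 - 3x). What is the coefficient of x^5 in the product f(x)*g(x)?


The coefficient of x^n in f*g is the Cauchy product: sum_{k=0}^{n} a^k * b^(n-k).
With a=5, b=3, n=5:
sum_{k=0}^{5} 5^k * 3^(5-k)
= 7448

7448


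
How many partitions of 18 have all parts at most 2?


Using the generating function (1-x)^(-1)(1-x^2)^(-1),
the coefficient of x^18 counts these restricted partitions.
Result = 10

10


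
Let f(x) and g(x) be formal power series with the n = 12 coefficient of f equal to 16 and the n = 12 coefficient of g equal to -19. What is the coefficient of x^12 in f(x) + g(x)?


Addition of formal power series is termwise.
The coefficient of x^12 in f + g = 16 + -19
= -3

-3


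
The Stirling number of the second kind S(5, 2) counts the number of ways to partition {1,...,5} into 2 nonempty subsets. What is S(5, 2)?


Using the explicit formula S(n,k) = (1/k!) sum_{j=0}^{k} (-1)^(k-j) C(k,j) j^n:
S(5, 2) = 15
Equivalently, S(n,k) is n! times the coefficient of x^n in the EGF (e^x - 1)^k / k!.

15
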